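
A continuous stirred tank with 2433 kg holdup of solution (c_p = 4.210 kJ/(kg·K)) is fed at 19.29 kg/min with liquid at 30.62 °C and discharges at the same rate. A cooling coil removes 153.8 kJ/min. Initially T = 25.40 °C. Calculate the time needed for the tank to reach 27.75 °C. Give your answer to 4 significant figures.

Heat balance on the well-mixed liquid: M c_p dT/dt = ṁ c_p (T_in − T) − 153.8.
τ = M/ṁ = 126.128 min; T_ss = T_in − Q̇/(ṁ c_p) = 28.7262 °C.
T(t) = T_ss + (T₀ − T_ss) e^(−t/τ). Set T = 27.75:
e^(−t/τ) = (27.75 − 28.7262)/(25.40 − 28.7262) = 0.293481
t = −126.128 · ln(0.293481) = 154.625 min.

154.6 min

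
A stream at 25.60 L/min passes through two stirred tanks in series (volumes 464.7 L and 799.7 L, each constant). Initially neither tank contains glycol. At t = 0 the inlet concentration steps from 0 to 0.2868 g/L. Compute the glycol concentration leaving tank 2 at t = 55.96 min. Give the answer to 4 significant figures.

Each tank obeys Vᵢ dCᵢ/dt = Q(Cᵢ₋₁ − Cᵢ), so τᵢ = Vᵢ/Q.
τ₁ = 464.7/25.60 = 18.1523 min; τ₂ = 799.7/25.60 = 31.2383 min.
Solving the cascade with C₁(0)=C₂(0)=0 gives C₂(t) = C_in[1 − (τ₁ e^(−t/τ₁) − τ₂ e^(−t/τ₂))/(τ₁ − τ₂)].
At t = 55.96: e^(−t/τ₁) = 0.0458309, e^(−t/τ₂) = 0.166728.
C₂ = 0.2868·[1 − (18.1523·0.0458309 − 31.2383·0.166728)/(-13.0859)] = 0.2868·0.665568 = 0.190885 g/L.

0.1909 g/L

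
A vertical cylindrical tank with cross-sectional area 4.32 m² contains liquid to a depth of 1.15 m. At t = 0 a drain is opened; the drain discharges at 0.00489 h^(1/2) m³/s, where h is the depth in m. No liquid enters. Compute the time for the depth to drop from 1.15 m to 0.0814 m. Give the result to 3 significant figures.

With no inflow, A dh/dt = −0.00489 √h.
Separate and integrate: 2(√h − √h₀) = −(0.00489/A) t.
t = 2A(√h₀ − √h)/0.00489 = 2·4.32·(√1.15 − √0.0814)/0.00489
  = 8.6400 × (1.0724 − 0.28531) / 0.00489 = 1390.7 s.

1390 s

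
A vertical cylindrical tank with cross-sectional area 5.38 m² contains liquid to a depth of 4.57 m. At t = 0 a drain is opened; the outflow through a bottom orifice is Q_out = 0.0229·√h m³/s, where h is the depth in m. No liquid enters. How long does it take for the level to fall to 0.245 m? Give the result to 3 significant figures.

772 s

Volume balance on the tank: A dh/dt = −0.0229 √h.
∫ h^(−1/2) dh = −(0.0229/A) ∫ dt, giving 2√h = 2√h₀ − (0.0229/A) t.
t = 2A(√h₀ − √h)/0.0229 = 2·5.38·(√4.57 − √0.245)/0.0229
  = 10.760 × (2.1378 − 0.49497) / 0.0229 = 771.89 s.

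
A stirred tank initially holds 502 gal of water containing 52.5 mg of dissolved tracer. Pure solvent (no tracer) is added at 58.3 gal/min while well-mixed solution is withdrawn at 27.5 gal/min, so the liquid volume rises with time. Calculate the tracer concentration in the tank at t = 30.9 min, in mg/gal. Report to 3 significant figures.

0.0140 mg/gal

Let m(t) be the amount of tracer. Volume: V(t) = V₀ + (Q_in − Q_out) t = 502 + 30.800 t; V(30.9) = 1453.7 gal.
No tracer enters, so dm/dt = −Q_out · (m/V).
dm/m = −Q_out dt/(V₀ + 30.800 t); integrating gives ln(m/m₀) = −(Q_out/(Q_in−Q_out)) ln(V/V₀).
m = m₀ (V₀/V)^(Q_out/(Q_in−Q_out)) = 52.5 × (502/1453.7)^(0.89286) = 20.317 mg.
C = m/V = 20.317/1453.7 = 0.013976 mg/gal.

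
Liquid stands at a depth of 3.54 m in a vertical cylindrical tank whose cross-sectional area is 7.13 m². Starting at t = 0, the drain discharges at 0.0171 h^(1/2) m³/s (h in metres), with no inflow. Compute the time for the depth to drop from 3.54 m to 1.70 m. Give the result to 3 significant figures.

Mass balance (ρ constant): A dh/dt = −0.0171 √h.
∫ h^(−1/2) dh = −(0.0171/A) ∫ dt, giving 2√h = 2√h₀ − (0.0171/A) t.
t = 2A(√h₀ − √h)/0.0171 = 2·7.13·(√3.54 − √1.70)/0.0171
  = 14.260 × (1.8815 − 1.3038) / 0.0171 = 481.71 s.

482 s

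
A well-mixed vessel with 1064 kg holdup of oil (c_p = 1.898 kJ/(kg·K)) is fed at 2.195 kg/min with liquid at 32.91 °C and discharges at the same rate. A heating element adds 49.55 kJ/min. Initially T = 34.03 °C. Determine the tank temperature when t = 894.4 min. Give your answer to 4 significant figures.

43.10 °C

Energy balance: M c_p dT/dt = ṁ c_p (T_in − T) + 49.55.
τ = M/ṁ = 484.738 min; T_ss = T_in + Q̇/(ṁ c_p) = 32.91 + 49.55/(2.195·1.898) = 44.8036 °C.
Solution: T(t) = T_ss + (T₀ − T_ss) e^(−t/τ).
T(894.4) = 44.8036 + (-10.7736)·e^(−894.4/484.738) = 44.8036 + (-10.7736)·0.158006 = 43.1013 °C.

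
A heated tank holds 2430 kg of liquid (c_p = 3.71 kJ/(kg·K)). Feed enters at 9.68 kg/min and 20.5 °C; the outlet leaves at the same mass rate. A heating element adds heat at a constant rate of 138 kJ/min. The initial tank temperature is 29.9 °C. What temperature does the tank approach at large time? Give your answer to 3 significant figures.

M c_p dT/dt = ṁ c_p (T_in − T) + Q̇.
At steady state dT/dt = 0 ⇒ T_ss = T_in + Q̇/(ṁ c_p) = 20.5 + 138/(9.68·3.71) = 24.343 °C.

24.3 °C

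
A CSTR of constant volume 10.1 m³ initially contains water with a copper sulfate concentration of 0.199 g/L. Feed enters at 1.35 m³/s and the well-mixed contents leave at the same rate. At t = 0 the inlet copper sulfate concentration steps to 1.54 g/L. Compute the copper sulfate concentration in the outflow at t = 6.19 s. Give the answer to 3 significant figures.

0.954 g/L

Transient balance on the dissolved component: V dC/dt = Q(C_in − C).
Rewrite as dC/dt + C/τ = C_in/τ, τ = V/Q = 7.4815 s.
Integrating: C(t) = C_in + (C₀ − C_in) e^(−t/τ).
C(6.19) = 1.54 + (0.199 − 1.54)·e^(−6.19/7.4815) = 1.54 + (-1.3410)·0.43719 = 0.95372 g/L.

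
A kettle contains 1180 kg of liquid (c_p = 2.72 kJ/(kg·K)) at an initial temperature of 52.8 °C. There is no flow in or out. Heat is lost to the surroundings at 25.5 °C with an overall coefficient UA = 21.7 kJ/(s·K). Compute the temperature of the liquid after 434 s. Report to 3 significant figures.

M c_p dT/dt = −UA(T − T_amb).
dT/dt = (T_ss − T)/τ with T_ss = T_amb = 25.500 °C, τ = M c_p/UA = 1180·2.72/21.7 = 147.91 s.
T approaches T_ss exponentially: T(t) = T_ss + (T₀ − T_ss) e^(−t/τ).
T(434) = 25.500 + (27.300)·0.053170 = 26.952 °C.

27.0 °C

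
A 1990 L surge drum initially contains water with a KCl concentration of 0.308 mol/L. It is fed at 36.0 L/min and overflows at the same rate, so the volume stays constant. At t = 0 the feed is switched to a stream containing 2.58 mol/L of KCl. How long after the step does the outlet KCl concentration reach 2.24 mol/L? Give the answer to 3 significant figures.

Transient balance on the dissolved component: V dC/dt = Q(C_in − C), so τ = V/Q = 55.278 min.
C(t) = C_in + (C₀ − C_in) e^(−t/τ). Set C = 2.24 and solve for t:
e^(−t/τ) = (C − C_in)/(C₀ − C_in) = (2.24 − 2.58)/(0.308 − 2.58) = 0.14965
t = −τ ln(…) = 55.278 × 1.8995 = 105.00 min.

105 min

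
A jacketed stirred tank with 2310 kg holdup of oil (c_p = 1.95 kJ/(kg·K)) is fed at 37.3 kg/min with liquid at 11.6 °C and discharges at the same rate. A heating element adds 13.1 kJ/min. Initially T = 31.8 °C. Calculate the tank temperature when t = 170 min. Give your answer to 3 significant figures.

13.1 °C

M c_p dT/dt = ṁ c_p (T_in − T) + Q̇.
τ = M/ṁ = 61.930 min; T_ss = T_in + Q̇/(ṁ c_p) = 11.6 + 13.1/(37.3·1.95) = 11.780 °C.
This is linear first-order; T(t) = T_ss + (T₀ − T_ss) e^(−t/τ).
T(170) = 11.780 + (20.020)·e^(−170/61.930) = 11.780 + (20.020)·0.064247 = 13.066 °C.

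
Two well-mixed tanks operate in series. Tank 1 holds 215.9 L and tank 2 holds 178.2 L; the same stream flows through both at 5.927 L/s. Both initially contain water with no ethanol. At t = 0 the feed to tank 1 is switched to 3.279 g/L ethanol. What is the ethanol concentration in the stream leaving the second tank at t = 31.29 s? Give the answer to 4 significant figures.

Each tank obeys Vᵢ dCᵢ/dt = Q(Cᵢ₋₁ − Cᵢ), so τᵢ = Vᵢ/Q.
τ₁ = 215.9/5.927 = 36.4265 s; τ₂ = 178.2/5.927 = 30.0658 s.
Solving the cascade with C₁(0)=C₂(0)=0 gives C₂(t) = C_in[1 − (τ₁ e^(−t/τ₁) − τ₂ e^(−t/τ₂))/(τ₁ − τ₂)].
At t = 31.29: e^(−t/τ₁) = 0.423590, e^(−t/τ₂) = 0.353201.
C₂ = 3.279·[1 − (36.4265·0.423590 − 30.0658·0.353201)/(6.36072)] = 3.279·0.243698 = 0.799084 g/L.

0.7991 g/L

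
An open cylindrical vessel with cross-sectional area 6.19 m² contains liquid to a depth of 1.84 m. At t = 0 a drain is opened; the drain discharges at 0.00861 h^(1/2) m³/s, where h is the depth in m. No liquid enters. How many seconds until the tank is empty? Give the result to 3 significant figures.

1950 s

With no inflow, A dh/dt = −0.00861 √h.
Separate and integrate: 2(√h − √h₀) = −(0.00861/A) t.
Tank is empty when √h = 0: t_empty = 2A√h₀/0.00861.
t_empty = 2·6.19·√1.84/0.00861 = 12.380·1.3565/0.00861 = 1950.4 s.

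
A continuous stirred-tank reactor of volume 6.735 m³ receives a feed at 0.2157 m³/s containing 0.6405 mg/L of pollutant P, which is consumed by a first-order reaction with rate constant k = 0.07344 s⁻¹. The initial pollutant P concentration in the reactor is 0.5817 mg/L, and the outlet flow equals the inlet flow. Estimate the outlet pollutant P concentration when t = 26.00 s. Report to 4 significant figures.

V dC/dt = Q(C_in − C) − k V C.
This is linear with rate a = Q/V + k = 0.105467 s⁻¹.
C_ss = Q C_in/(Q + kV) = 0.194498 mg/L; C(t) = C_ss + (C₀ − C_ss) e^(−a t).
C(26.00) = 0.194498 + (0.387202)·e^(−0.105467·26.00) = 0.194498 + (0.387202)·0.0644326 = 0.219447 mg/L.

0.2194 mg/L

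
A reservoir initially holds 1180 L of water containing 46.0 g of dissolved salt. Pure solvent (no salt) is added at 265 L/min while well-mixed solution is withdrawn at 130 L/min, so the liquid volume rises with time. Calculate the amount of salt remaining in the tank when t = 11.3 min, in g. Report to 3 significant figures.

Let m(t) be the amount of salt. Volume: V(t) = V₀ + (Q_in − Q_out) t = 1180 + 135.00 t; V(11.3) = 2705.5 L.
Solute balance: dm/dt = 0 − Q_out C = −Q_out m/V(t).
dm/m = −Q_out dt/(V₀ + 135.00 t); integrating gives ln(m/m₀) = −(Q_out/(Q_in−Q_out)) ln(V/V₀).
m = m₀ (V₀/V)^(Q_out/(Q_in−Q_out)) = 46.0 × (1180/2705.5)^(0.96296) = 20.689 g.

20.7 g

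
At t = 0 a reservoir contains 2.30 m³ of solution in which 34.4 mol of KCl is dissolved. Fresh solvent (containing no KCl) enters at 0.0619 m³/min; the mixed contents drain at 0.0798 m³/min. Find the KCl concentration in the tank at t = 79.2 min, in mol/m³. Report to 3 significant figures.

Total volume: dV/dt = Q_in − Q_out = -0.017900 m³/min, so V(t) = 2.30 − 0.017900 t and V(79.2) = 0.88232 m³.
Species balance (pure solvent in): dm/dt = −Q_out · m/V(t).
dm/m = −Q_out dt/(V₀ − 0.017900 t); integrating gives ln(m/m₀) = −(Q_out/(Q_in−Q_out)) ln(V/V₀).
m = m₀ (V₀/V)^(Q_out/(Q_in−Q_out)) = 34.4 × (2.30/0.88232)^(-4.4581) = 0.48032 mol.
C = m/V = 0.48032/0.88232 = 0.54439 mol/m³.

0.544 mol/m³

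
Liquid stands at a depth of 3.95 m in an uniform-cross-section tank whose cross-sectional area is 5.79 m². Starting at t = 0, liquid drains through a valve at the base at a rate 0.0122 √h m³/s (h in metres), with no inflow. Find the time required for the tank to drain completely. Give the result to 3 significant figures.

1890 s

Unsteady balance on liquid volume: A dh/dt = −0.0122 √h.
Separate and integrate: 2(√h − √h₀) = −(0.0122/A) t.
Tank is empty when √h = 0: t_empty = 2A√h₀/0.0122.
t_empty = 2·5.79·√3.95/0.0122 = 11.580·1.9875/0.0122 = 1886.5 s.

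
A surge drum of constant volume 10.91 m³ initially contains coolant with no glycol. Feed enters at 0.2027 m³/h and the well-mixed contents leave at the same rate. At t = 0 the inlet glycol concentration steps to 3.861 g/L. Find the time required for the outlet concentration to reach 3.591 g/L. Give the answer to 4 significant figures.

143.2 h

Transient balance on the dissolved component: V dC/dt = Q(C_in − C), so τ = V/Q = 53.8234 h.
C(t) = C_in + (C₀ − C_in) e^(−t/τ). Set C = 3.591 and solve for t:
e^(−t/τ) = (C − C_in)/(C₀ − C_in) = (3.591 − 3.861)/(0 − 3.861) = 0.0699301
t = −τ ln(…) = 53.8234 × 2.66026 = 143.184 h.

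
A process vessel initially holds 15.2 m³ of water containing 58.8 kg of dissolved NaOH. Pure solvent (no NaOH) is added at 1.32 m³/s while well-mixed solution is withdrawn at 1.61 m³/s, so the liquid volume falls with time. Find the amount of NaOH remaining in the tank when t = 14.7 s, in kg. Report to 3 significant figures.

9.46 kg

Total volume: dV/dt = Q_in − Q_out = -0.29000 m³/s, so V(t) = 15.2 − 0.29000 t and V(14.7) = 10.937 m³.
No NaOH enters, so dm/dt = −Q_out · (m/V).
dm/m = −Q_out dt/(V₀ − 0.29000 t); integrating gives ln(m/m₀) = −(Q_out/(Q_in−Q_out)) ln(V/V₀).
m = m₀ (V₀/V)^(Q_out/(Q_in−Q_out)) = 58.8 × (15.2/10.937)^(-5.5517) = 9.4577 kg.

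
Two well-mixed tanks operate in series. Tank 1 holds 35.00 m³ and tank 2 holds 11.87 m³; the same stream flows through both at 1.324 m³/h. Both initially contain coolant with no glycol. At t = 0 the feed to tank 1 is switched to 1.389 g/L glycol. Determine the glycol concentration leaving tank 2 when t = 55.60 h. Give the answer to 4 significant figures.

Each tank obeys Vᵢ dCᵢ/dt = Q(Cᵢ₋₁ − Cᵢ), so τᵢ = Vᵢ/Q.
τ₁ = 35.00/1.324 = 26.4350 h; τ₂ = 11.87/1.324 = 8.96526 h.
Tank 1: C₁ = C_in(1 − e^(−t/τ₁)). Tank 2 (τ₁ ≠ τ₂): C₂ = C_in[1 − (τ₁ e^(−t/τ₁) − τ₂ e^(−t/τ₂))/(τ₁ − τ₂)].
At t = 55.60: e^(−t/τ₁) = 0.122057, e^(−t/τ₂) = 0.00202595.
C₂ = 1.389·[1 − (26.4350·0.122057 − 8.96526·0.00202595)/(17.4698)] = 1.389·0.816345 = 1.13390 g/L.

1.134 g/L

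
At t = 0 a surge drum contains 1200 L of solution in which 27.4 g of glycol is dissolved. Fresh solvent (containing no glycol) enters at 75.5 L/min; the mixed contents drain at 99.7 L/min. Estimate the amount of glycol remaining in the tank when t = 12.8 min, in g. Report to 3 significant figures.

Total volume: dV/dt = Q_in − Q_out = -24.200 L/min, so V(t) = 1200 − 24.200 t and V(12.8) = 890.24 L.
No glycol enters, so dm/dt = −Q_out · (m/V).
Separate: dm/m = −Q_out dt/V(t) ⇒ ln(m/m₀) = −(Q_out/(Q_in−Q_out)) ln(V/V₀).
m = m₀ (V₀/V)^(Q_out/(Q_in−Q_out)) = 27.4 × (1200/890.24)^(-4.1198) = 8.0078 g.

8.01 g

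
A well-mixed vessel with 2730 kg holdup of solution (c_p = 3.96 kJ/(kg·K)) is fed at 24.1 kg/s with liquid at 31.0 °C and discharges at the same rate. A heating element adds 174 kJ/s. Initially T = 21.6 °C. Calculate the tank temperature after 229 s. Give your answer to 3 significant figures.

31.3 °C

M c_p dT/dt = ṁ c_p (T_in − T) + Q̇.
τ = M/ṁ = 113.28 s; T_ss = T_in + Q̇/(ṁ c_p) = 31.0 + 174/(24.1·3.96) = 32.823 °C.
Integrating: T(t) = T_ss + (T₀ − T_ss) e^(−t/τ).
T(229) = 32.823 + (-11.223)·e^(−229/113.28) = 32.823 + (-11.223)·0.13245 = 31.337 °C.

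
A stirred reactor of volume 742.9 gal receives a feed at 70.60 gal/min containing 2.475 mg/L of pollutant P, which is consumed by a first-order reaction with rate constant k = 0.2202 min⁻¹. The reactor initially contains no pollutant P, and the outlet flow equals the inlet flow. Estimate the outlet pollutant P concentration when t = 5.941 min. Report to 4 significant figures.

Accumulation = in − out − consumed: V dC/dt = Q C_in − Q C − k V C.
dC/dt = (Q/V) C_in − (Q/V + k) C; effective rate a = Q/V + k = 0.0950330 + 0.2202 = 0.315233 min⁻¹.
C_ss = Q C_in/(Q + kV) = 0.746136 mg/L; C(t) = C_ss + (C₀ − C_ss) e^(−a t).
C(5.941) = 0.746136 + (-0.746136)·e^(−0.315233·5.941) = 0.746136 + (-0.746136)·0.153693 = 0.631460 mg/L.

0.6315 mg/L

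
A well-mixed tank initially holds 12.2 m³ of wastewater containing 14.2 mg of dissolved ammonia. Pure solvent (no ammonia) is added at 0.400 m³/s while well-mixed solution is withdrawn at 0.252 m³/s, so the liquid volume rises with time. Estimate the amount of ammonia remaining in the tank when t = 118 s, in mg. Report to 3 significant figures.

3.13 mg

Total volume: dV/dt = Q_in − Q_out = 0.14800 m³/s, so V(t) = 12.2 + 0.14800 t and V(118) = 29.664 m³.
Solute balance: dm/dt = 0 − Q_out C = −Q_out m/V(t).
Separate: dm/m = −Q_out dt/V(t) ⇒ ln(m/m₀) = −(Q_out/(Q_in−Q_out)) ln(V/V₀).
m = m₀ (V₀/V)^(Q_out/(Q_in−Q_out)) = 14.2 × (12.2/29.664)^(1.7027) = 3.1280 mg.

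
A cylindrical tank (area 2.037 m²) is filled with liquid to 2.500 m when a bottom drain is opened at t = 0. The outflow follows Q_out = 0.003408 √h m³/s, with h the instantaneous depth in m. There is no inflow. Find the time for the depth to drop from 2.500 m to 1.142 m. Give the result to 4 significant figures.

A dh/dt = −Q_out = −0.003408 √h.
∫ h^(−1/2) dh = −(0.003408/A) ∫ dt, giving 2√h = 2√h₀ − (0.003408/A) t.
t = 2A(√h₀ − √h)/0.003408 = 2·2.037·(√2.500 − √1.142)/0.003408
  = 4.07400 × (1.58114 − 1.06864) / 0.003408 = 612.648 s.

612.6 s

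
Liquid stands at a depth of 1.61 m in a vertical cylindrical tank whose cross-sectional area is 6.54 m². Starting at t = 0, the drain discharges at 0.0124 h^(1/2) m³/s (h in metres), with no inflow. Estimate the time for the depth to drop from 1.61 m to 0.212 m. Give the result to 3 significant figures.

With no inflow, A dh/dt = −0.0124 √h.
∫ h^(−1/2) dh = −(0.0124/A) ∫ dt, giving 2√h = 2√h₀ − (0.0124/A) t.
t = 2A(√h₀ − √h)/0.0124 = 2·6.54·(√1.61 − √0.212)/0.0124
  = 13.080 × (1.2689 − 0.46043) / 0.0124 = 852.76 s.

853 s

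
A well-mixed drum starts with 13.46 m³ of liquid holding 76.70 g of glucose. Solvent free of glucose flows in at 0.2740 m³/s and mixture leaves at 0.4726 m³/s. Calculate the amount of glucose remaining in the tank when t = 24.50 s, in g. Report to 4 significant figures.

Total volume: dV/dt = Q_in − Q_out = -0.198600 m³/s, so V(t) = 13.46 − 0.198600 t and V(24.50) = 8.59430 m³.
Species balance (pure solvent in): dm/dt = −Q_out · m/V(t).
dm/m = −Q_out dt/(V₀ − 0.198600 t); integrating gives ln(m/m₀) = −(Q_out/(Q_in−Q_out)) ln(V/V₀).
m = m₀ (V₀/V)^(Q_out/(Q_in−Q_out)) = 76.70 × (13.46/8.59430)^(-2.37966) = 26.3728 g.

26.37 g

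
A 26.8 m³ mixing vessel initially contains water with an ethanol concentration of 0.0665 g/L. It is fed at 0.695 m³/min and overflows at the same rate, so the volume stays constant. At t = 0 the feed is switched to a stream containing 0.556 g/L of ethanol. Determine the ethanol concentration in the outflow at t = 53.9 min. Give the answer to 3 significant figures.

0.435 g/L

Unsteady species balance (constant V, well mixed): V dC/dt = Q(C_in − C).
Rewrite as dC/dt + C/τ = C_in/τ, τ = V/Q = 38.561 min.
This is linear first-order; C(t) = C_in + (C₀ − C_in) e^(−t/τ).
C(53.9) = 0.556 + (0.0665 − 0.556)·e^(−53.9/38.561) = 0.556 + (-0.48950)·0.24715 = 0.43502 g/L.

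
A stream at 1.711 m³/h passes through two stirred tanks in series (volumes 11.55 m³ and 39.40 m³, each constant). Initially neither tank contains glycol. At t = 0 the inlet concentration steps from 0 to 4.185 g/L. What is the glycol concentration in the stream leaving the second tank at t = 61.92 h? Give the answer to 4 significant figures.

3.783 g/L

Each tank obeys Vᵢ dCᵢ/dt = Q(Cᵢ₋₁ − Cᵢ), so τᵢ = Vᵢ/Q.
τ₁ = 11.55/1.711 = 6.75044 h; τ₂ = 39.40/1.711 = 23.0275 h.
Tank 1: C₁ = C_in(1 − e^(−t/τ₁)). Tank 2 (τ₁ ≠ τ₂): C₂ = C_in[1 − (τ₁ e^(−t/τ₁) − τ₂ e^(−t/τ₂))/(τ₁ − τ₂)].
At t = 61.92: e^(−t/τ₁) = 0.000103832, e^(−t/τ₂) = 0.0679514.
C₂ = 4.185·[1 − (6.75044·0.000103832 − 23.0275·0.0679514)/(-16.2770)] = 4.185·0.903911 = 3.78287 g/L.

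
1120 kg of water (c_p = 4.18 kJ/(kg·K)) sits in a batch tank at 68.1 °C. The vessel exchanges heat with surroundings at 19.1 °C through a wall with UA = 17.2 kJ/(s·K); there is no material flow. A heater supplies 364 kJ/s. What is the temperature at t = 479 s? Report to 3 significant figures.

M c_p dT/dt = −UA(T − T_amb) + Q̇.
dT/dt = (T_ss − T)/τ with T_ss = T_amb + Q̇/UA = 19.1 + 364/17.2 = 40.263 °C, τ = M c_p/UA = 1120·4.18/17.2 = 272.19 s.
This is linear first-order; T(t) = T_ss + (T₀ − T_ss) e^(−t/τ).
T(479) = 40.263 + (27.837)·0.17207 = 45.053 °C.

45.1 °C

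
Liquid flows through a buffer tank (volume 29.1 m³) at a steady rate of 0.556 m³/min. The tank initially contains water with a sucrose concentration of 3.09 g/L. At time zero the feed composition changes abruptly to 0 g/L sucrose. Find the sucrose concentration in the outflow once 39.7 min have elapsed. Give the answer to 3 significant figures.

Accumulation = in − out for the solute gives V dC/dt = Q(C_in − C).
Time constant τ = V/Q = 29.1/0.556 = 52.338 min.
This is linear first-order; C(t) = C_in + (C₀ − C_in) e^(−t/τ).
C(39.7) = 0 + (3.09 − 0)·e^(−39.7/52.338) = 0 + (3.0900)·0.46835 = 1.4472 g/L.

1.45 g/L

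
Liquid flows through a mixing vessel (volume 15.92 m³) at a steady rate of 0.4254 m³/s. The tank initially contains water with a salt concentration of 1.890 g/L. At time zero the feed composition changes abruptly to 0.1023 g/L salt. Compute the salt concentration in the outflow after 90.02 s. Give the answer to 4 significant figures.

0.2636 g/L

Unsteady species balance (constant V, well mixed): V dC/dt = Q(C_in − C).
Rewrite as dC/dt + C/τ = C_in/τ, τ = V/Q = 37.4236 s.
C approaches C_in exponentially: C(t) = C_in + (C₀ − C_in) e^(−t/τ).
C(90.02) = 0.1023 + (1.890 − 0.1023)·e^(−90.02/37.4236) = 0.1023 + (1.78770)·0.0902263 = 0.263598 g/L.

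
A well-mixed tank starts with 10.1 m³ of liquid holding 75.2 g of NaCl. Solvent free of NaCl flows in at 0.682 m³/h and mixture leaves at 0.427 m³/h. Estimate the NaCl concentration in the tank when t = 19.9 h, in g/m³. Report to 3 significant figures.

2.51 g/m³

Let m(t) be the amount of NaCl. Volume: V(t) = V₀ + (Q_in − Q_out) t = 10.1 + 0.25500 t; V(19.9) = 15.175 m³.
Species balance (pure solvent in): dm/dt = −Q_out · m/V(t).
Separate: dm/m = −Q_out dt/V(t) ⇒ ln(m/m₀) = −(Q_out/(Q_in−Q_out)) ln(V/V₀).
m = m₀ (V₀/V)^(Q_out/(Q_in−Q_out)) = 75.2 × (10.1/15.175)^(1.6745) = 38.034 g.
C = m/V = 38.034/15.175 = 2.5065 g/m³.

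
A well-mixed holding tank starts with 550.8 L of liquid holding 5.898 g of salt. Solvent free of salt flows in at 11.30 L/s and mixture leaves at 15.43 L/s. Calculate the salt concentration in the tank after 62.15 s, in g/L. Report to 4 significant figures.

Total volume: dV/dt = Q_in − Q_out = -4.13000 L/s, so V(t) = 550.8 − 4.13000 t and V(62.15) = 294.121 L.
No salt enters, so dm/dt = −Q_out · (m/V).
Separate: dm/m = −Q_out dt/V(t) ⇒ ln(m/m₀) = −(Q_out/(Q_in−Q_out)) ln(V/V₀).
m = m₀ (V₀/V)^(Q_out/(Q_in−Q_out)) = 5.898 × (550.8/294.121)^(-3.73608) = 0.565901 g.
C = m/V = 0.565901/294.121 = 0.00192405 g/L.

0.001924 g/L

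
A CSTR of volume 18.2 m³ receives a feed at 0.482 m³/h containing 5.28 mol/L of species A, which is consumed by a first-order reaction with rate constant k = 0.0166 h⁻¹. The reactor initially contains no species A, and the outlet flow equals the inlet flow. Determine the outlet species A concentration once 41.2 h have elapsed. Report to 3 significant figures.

2.70 mol/L

Species balance: V dC/dt = Q C_in − Q C − k V C.
dC/dt = (Q/V) C_in − (Q/V + k) C; effective rate a = Q/V + k = 0.026484 + 0.0166 = 0.043084 h⁻¹.
C_ss = Q C_in/(Q + kV) = 3.2456 mol/L; C(t) = C_ss + (C₀ − C_ss) e^(−a t).
C(41.2) = 3.2456 + (-3.2456)·e^(−0.043084·41.2) = 3.2456 + (-3.2456)·0.16948 = 2.6956 mol/L.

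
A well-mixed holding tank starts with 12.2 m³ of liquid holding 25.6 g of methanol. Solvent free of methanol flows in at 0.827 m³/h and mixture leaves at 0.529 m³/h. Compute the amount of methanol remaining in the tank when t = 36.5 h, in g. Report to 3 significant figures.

8.26 g

Let m(t) be the amount of methanol. Volume: V(t) = V₀ + (Q_in − Q_out) t = 12.2 + 0.29800 t; V(36.5) = 23.077 m³.
No methanol enters, so dm/dt = −Q_out · (m/V).
Separate: dm/m = −Q_out dt/V(t) ⇒ ln(m/m₀) = −(Q_out/(Q_in−Q_out)) ln(V/V₀).
m = m₀ (V₀/V)^(Q_out/(Q_in−Q_out)) = 25.6 × (12.2/23.077)^(1.7752) = 8.2573 g.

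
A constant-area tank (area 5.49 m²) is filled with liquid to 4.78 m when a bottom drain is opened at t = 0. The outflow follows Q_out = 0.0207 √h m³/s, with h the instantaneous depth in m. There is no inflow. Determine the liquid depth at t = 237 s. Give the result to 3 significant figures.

3.03 m

A dh/dt = −Q_out = −0.0207 √h.
Separate and integrate: 2(√h − √h₀) = −(0.0207/A) t.
√h = √4.78 − 0.0207·237/(2·5.49) = 2.1863 − 0.44680 = 1.7395.
h = 1.7395² = 3.0259 m.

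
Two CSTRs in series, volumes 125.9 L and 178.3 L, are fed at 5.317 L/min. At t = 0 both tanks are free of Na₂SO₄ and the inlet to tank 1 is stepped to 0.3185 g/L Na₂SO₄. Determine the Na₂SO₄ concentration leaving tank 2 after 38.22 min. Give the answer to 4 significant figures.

0.1241 g/L

Each tank obeys Vᵢ dCᵢ/dt = Q(Cᵢ₋₁ − Cᵢ), so τᵢ = Vᵢ/Q.
τ₁ = 125.9/5.317 = 23.6788 min; τ₂ = 178.3/5.317 = 33.5339 min.
Solving the cascade with C₁(0)=C₂(0)=0 gives C₂(t) = C_in[1 − (τ₁ e^(−t/τ₁) − τ₂ e^(−t/τ₂))/(τ₁ − τ₂)].
At t = 38.22: e^(−t/τ₁) = 0.199069, e^(−t/τ₂) = 0.319902.
C₂ = 0.3185·[1 − (23.6788·0.199069 − 33.5339·0.319902)/(-9.85518)] = 0.3185·0.389776 = 0.124144 g/L.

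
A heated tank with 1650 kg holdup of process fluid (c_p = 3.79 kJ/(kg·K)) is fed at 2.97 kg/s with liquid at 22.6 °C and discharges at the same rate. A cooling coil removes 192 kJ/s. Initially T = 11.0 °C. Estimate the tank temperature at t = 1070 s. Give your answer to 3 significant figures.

6.34 °C

M c_p dT/dt = ṁ c_p (T_in − T) − Q̇.
τ = M/ṁ = 555.56 s; T_ss = T_in − Q̇/(ṁ c_p) = 22.6 − 192/(2.97·3.79) = 5.5429 °C.
Solution: T(t) = T_ss + (T₀ − T_ss) e^(−t/τ).
T(1070) = 5.5429 + (5.4571)·e^(−1070/555.56) = 5.5429 + (5.4571)·0.14573 = 6.3382 °C.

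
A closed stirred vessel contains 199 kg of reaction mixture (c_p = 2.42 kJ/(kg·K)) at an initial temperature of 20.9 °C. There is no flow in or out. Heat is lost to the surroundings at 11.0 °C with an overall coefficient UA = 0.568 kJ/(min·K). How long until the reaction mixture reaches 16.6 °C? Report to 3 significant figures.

M c_p dT/dt = −UA(T − T_amb).
τ = M c_p/UA = 847.85 min; T_ss = T_amb = 11.000 °C.
T(t) = T_ss + (T₀ − T_ss)e^(−t/τ); set T = 16.6:
t = −τ ln[(T − T_ss)/(T₀ − T_ss)] = −847.85 · ln(0.56566) = 483.08 min.

483 min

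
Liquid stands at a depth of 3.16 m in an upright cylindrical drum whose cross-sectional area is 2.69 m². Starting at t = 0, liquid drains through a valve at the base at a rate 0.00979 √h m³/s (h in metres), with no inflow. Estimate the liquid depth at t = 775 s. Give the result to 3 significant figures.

0.135 m

Unsteady balance on liquid volume: A dh/dt = −0.00979 √h.
∫ h^(−1/2) dh = −(0.00979/A) ∫ dt, giving 2√h = 2√h₀ − (0.00979/A) t.
√h = √3.16 − 0.00979·775/(2·2.69) = 1.7776 − 1.4103 = 0.36737.
h = 0.36737² = 0.13496 m.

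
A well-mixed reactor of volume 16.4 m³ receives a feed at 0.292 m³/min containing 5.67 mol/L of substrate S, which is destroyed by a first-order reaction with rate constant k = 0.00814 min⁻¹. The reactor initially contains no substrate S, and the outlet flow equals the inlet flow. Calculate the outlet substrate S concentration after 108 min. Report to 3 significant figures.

3.65 mol/L

Accumulation = in − out − consumed: V dC/dt = Q C_in − Q C − k V C.
This is linear with rate a = Q/V + k = 0.025945 min⁻¹.
C_ss = Q C_in/(Q + kV) = 3.8911 mol/L; C(t) = C_ss + (C₀ − C_ss) e^(−a t).
C(108) = 3.8911 + (-3.8911)·e^(−0.025945·108) = 3.8911 + (-3.8911)·0.060686 = 3.6549 mol/L.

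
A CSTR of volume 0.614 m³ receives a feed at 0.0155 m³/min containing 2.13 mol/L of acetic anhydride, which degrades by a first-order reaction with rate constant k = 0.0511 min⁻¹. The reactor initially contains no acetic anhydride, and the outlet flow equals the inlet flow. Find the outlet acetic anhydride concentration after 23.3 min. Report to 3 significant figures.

0.585 mol/L

Species balance: V dC/dt = Q C_in − Q C − k V C.
dC/dt = (Q/V) C_in − (Q/V + k) C; effective rate a = Q/V + k = 0.025244 + 0.0511 = 0.076344 min⁻¹.
C_ss = Q C_in/(Q + kV) = 0.70431 mol/L; C(t) = C_ss + (C₀ − C_ss) e^(−a t).
C(23.3) = 0.70431 + (-0.70431)·e^(−0.076344·23.3) = 0.70431 + (-0.70431)·0.16884 = 0.58540 mol/L.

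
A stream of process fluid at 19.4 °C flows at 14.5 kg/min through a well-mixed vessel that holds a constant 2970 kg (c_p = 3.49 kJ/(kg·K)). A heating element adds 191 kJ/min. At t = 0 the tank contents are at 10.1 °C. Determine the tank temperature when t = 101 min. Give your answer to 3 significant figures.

15.2 °C

M c_p dT/dt = ṁ c_p (T_in − T) + Q̇.
τ = M/ṁ = 204.83 min; T_ss = T_in + Q̇/(ṁ c_p) = 19.4 + 191/(14.5·3.49) = 23.174 °C.
Integrating: T(t) = T_ss + (T₀ − T_ss) e^(−t/τ).
T(101) = 23.174 + (-13.074)·e^(−101/204.83) = 23.174 + (-13.074)·0.61073 = 15.189 °C.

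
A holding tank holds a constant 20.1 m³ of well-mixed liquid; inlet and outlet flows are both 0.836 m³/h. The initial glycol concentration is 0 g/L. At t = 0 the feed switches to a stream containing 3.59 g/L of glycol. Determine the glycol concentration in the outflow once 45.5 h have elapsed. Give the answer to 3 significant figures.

3.05 g/L

Species balance on the tank: V dC/dt = Q(C_in − C).
So dC/dt = (C_in − C)/τ with τ = V/Q = 20.1/0.836 = 24.043 h.
Solution: C(t) = C_in + (C₀ − C_in) e^(−t/τ).
C(45.5) = 3.59 + (0 − 3.59)·e^(−45.5/24.043) = 3.59 + (-3.5900)·0.15070 = 3.0490 g/L.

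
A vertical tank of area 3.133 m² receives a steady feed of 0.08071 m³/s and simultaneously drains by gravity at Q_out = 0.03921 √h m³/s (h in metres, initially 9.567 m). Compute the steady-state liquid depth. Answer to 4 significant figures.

Mass balance (ρ constant): A dh/dt = Q_in − 0.03921 √h. At steady state dh/dt = 0:
Q_in = 0.03921 √h_ss ⇒ √h_ss = 0.08071/0.03921 = 2.05840.
h_ss = 2.05840² = 4.23702 m. (Since h₀ = 9.567 m > h_ss, the level will fall toward this value.)

4.237 m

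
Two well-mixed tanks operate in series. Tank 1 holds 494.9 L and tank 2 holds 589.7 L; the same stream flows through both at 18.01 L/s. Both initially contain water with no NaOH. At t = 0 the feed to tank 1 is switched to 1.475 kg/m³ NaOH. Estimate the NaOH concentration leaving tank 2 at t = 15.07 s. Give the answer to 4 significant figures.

Each tank obeys Vᵢ dCᵢ/dt = Q(Cᵢ₋₁ − Cᵢ), so τᵢ = Vᵢ/Q.
τ₁ = 494.9/18.01 = 27.4792 s; τ₂ = 589.7/18.01 = 32.7429 s.
Tank 1: C₁ = C_in(1 − e^(−t/τ₁)). Tank 2 (τ₁ ≠ τ₂): C₂ = C_in[1 − (τ₁ e^(−t/τ₁) − τ₂ e^(−t/τ₂))/(τ₁ − τ₂)].
At t = 15.07: e^(−t/τ₁) = 0.577865, e^(−t/τ₂) = 0.631124.
C₂ = 1.475·[1 − (27.4792·0.577865 − 32.7429·0.631124)/(-5.26374)] = 1.475·0.0908356 = 0.133983 kg/m³.

0.1340 kg/m³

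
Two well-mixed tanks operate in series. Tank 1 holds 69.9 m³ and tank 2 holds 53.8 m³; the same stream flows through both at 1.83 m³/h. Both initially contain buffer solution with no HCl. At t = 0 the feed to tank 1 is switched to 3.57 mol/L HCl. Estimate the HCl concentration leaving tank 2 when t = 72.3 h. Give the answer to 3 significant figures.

2.26 mol/L

Time constants: τᵢ = Vᵢ/Q for each well-mixed tank.
τ₁ = 69.9/1.83 = 38.197 h; τ₂ = 53.8/1.83 = 29.399 h.
Solving the cascade with C₁(0)=C₂(0)=0 gives C₂(t) = C_in[1 − (τ₁ e^(−t/τ₁) − τ₂ e^(−t/τ₂))/(τ₁ − τ₂)].
At t = 72.3: e^(−t/τ₁) = 0.15064, e^(−t/τ₂) = 0.085497.
C₂ = 3.57·[1 − (38.197·0.15064 − 29.399·0.085497)/(8.7978)] = 3.57·0.63166 = 2.2550 mol/L.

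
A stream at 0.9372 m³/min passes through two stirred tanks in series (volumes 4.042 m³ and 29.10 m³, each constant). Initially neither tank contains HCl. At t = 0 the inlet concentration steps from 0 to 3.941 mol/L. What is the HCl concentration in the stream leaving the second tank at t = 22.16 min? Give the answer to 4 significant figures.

1.703 mol/L

Time constants: τᵢ = Vᵢ/Q for each well-mixed tank.
τ₁ = 4.042/0.9372 = 4.31285 min; τ₂ = 29.10/0.9372 = 31.0499 min.
Tank 1: C₁ = C_in(1 − e^(−t/τ₁)). Tank 2 (τ₁ ≠ τ₂): C₂ = C_in[1 − (τ₁ e^(−t/τ₁) − τ₂ e^(−t/τ₂))/(τ₁ − τ₂)].
At t = 22.16: e^(−t/τ₁) = 0.00586861, e^(−t/τ₂) = 0.489834.
C₂ = 3.941·[1 − (4.31285·0.00586861 − 31.0499·0.489834)/(-26.7371)] = 3.941·0.432100 = 1.70291 mol/L.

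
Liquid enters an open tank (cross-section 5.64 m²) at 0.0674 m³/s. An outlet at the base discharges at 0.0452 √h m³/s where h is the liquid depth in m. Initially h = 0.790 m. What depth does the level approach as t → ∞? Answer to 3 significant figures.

Level balance: A dh/dt = 0.0674 − 0.0452 √h. Setting dh/dt = 0:
Q_in = 0.0452 √h_ss ⇒ √h_ss = 0.0674/0.0452 = 1.4912.
h_ss = 1.4912² = 2.2235 m. (Since h₀ = 0.790 m < h_ss, the level will rise toward this value.)

2.22 m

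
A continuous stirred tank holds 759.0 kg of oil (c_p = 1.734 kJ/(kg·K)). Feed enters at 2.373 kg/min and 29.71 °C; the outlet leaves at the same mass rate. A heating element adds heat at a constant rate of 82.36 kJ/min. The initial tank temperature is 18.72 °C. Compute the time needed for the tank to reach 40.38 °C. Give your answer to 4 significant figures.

M c_p dT/dt = ṁ c_p (T_in − T) + Q̇.
τ = M/ṁ = 319.848 min; T_ss = T_in + Q̇/(ṁ c_p) = 49.7256 °C.
T(t) = T_ss + (T₀ − T_ss) e^(−t/τ). Set T = 40.38:
e^(−t/τ) = (40.38 − 49.7256)/(18.72 − 49.7256) = 0.301417
t = −319.848 · ln(0.301417) = 383.581 min.

383.6 min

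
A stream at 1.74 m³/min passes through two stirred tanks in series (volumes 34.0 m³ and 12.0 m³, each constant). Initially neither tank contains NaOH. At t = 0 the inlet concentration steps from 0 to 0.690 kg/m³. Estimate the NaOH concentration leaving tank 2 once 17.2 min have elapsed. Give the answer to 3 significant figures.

0.279 kg/m³

Each tank obeys Vᵢ dCᵢ/dt = Q(Cᵢ₋₁ − Cᵢ), so τᵢ = Vᵢ/Q.
τ₁ = 34.0/1.74 = 19.540 min; τ₂ = 12.0/1.74 = 6.8966 min.
Solving the cascade with C₁(0)=C₂(0)=0 gives C₂(t) = C_in[1 − (τ₁ e^(−t/τ₁) − τ₂ e^(−t/τ₂))/(τ₁ − τ₂)].
At t = 17.2: e^(−t/τ₁) = 0.41469, e^(−t/τ₂) = 0.082579.
C₂ = 0.690·[1 − (19.540·0.41469 − 6.8966·0.082579)/(12.644)] = 0.690·0.40417 = 0.27887 kg/m³.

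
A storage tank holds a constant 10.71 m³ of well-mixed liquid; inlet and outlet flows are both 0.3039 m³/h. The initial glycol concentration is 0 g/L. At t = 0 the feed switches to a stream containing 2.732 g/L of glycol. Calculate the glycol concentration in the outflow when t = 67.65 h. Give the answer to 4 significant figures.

2.331 g/L

Unsteady species balance (constant V, well mixed): V dC/dt = Q(C_in − C).
So dC/dt = (C_in − C)/τ with τ = V/Q = 10.71/0.3039 = 35.2419 h.
C approaches C_in exponentially: C(t) = C_in + (C₀ − C_in) e^(−t/τ).
C(67.65) = 2.732 + (0 − 2.732)·e^(−67.65/35.2419) = 2.732 + (-2.73200)·0.146667 = 2.33131 g/L.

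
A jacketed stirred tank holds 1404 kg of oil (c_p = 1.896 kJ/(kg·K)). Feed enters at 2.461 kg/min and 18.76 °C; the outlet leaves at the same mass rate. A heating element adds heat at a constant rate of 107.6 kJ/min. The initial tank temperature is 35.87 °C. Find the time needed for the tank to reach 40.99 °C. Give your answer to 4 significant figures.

1124 min

M c_p dT/dt = ṁ c_p (T_in − T) + Q̇.
τ = M/ṁ = 570.500 min; T_ss = T_in + Q̇/(ṁ c_p) = 41.8202 °C.
T(t) = T_ss + (T₀ − T_ss) e^(−t/τ). Set T = 40.99:
e^(−t/τ) = (40.99 − 41.8202)/(35.87 − 41.8202) = 0.139519
t = −570.500 · ln(0.139519) = 1123.63 min.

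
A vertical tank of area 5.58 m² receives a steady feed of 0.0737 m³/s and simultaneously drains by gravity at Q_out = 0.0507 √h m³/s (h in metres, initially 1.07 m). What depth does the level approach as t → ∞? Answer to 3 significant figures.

2.11 m

A dh/dt = Q_in − 0.0507 √h. Steady state requires inflow = outflow:
Q_in = 0.0507 √h_ss ⇒ √h_ss = 0.0737/0.0507 = 1.4536.
h_ss = 1.4536² = 2.1131 m. (Since h₀ = 1.07 m < h_ss, the level will rise toward this value.)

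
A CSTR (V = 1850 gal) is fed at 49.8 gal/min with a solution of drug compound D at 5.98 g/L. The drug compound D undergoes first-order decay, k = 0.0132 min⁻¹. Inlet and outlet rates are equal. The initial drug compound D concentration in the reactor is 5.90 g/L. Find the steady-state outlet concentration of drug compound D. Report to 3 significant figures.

Accumulation = in − out − consumed: V dC/dt = Q C_in − Q C − k V C.
At steady state: 0 = Q C_in − (Q + kV) C_ss, so C_ss = Q C_in/(Q + kV).
C_ss = 49.8·5.98/(49.8 + 0.0132·1850) = 297.80/74.220 = 4.0124 g/L.

4.01 g/L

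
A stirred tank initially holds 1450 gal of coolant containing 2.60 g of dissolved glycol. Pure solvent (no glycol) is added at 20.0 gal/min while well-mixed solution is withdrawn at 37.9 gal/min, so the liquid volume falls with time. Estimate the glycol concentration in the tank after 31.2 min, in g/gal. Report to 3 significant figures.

Let m(t) be the amount of glycol. Volume: V(t) = V₀ + (Q_in − Q_out) t = 1450 − 17.900 t; V(31.2) = 891.52 gal.
Solute balance: dm/dt = 0 − Q_out C = −Q_out m/V(t).
dm/m = −Q_out dt/(V₀ − 17.900 t); integrating gives ln(m/m₀) = −(Q_out/(Q_in−Q_out)) ln(V/V₀).
m = m₀ (V₀/V)^(Q_out/(Q_in−Q_out)) = 2.60 × (1450/891.52)^(-2.1173) = 0.92836 g.
C = m/V = 0.92836/891.52 = 0.0010413 g/gal.

0.00104 g/gal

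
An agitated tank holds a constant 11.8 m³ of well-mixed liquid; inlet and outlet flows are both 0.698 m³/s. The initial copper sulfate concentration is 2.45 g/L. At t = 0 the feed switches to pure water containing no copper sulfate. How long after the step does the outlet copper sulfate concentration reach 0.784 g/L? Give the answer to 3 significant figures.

Species balance: V dC/dt = Q(C_in − C) ⇒ τ = V/Q = 16.905 s.
C(t) = C_in + (C₀ − C_in) e^(−t/τ). Set C = 0.784 and solve for t:
e^(−t/τ) = (C − C_in)/(C₀ − C_in) = (0.784 − 0)/(2.45 − 0) = 0.32000
t = −τ ln(…) = 16.905 × 1.1394 = 19.263 s.

19.3 s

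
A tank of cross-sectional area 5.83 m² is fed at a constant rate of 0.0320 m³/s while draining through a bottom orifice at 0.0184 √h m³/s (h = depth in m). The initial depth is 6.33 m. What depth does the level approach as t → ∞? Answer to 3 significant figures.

Level balance: A dh/dt = 0.0320 − 0.0184 √h. Setting dh/dt = 0:
Q_in = 0.0184 √h_ss ⇒ √h_ss = 0.0320/0.0184 = 1.7391.
h_ss = 1.7391² = 3.0246 m. (Since h₀ = 6.33 m > h_ss, the level will fall toward this value.)

3.02 m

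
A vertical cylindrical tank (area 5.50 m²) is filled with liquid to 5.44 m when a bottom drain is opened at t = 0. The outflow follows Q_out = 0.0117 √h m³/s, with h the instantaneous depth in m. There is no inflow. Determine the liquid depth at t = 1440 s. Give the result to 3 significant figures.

0.641 m

A dh/dt = −Q_out = −0.0117 √h.
This is separable: 2 d(√h)/dt = −0.0117/A, so √h = √h₀ − (0.0117/(2A)) t.
√h = √5.44 − 0.0117·1440/(2·5.50) = 2.3324 − 1.5316 = 0.80074.
h = 0.80074² = 0.64119 m.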